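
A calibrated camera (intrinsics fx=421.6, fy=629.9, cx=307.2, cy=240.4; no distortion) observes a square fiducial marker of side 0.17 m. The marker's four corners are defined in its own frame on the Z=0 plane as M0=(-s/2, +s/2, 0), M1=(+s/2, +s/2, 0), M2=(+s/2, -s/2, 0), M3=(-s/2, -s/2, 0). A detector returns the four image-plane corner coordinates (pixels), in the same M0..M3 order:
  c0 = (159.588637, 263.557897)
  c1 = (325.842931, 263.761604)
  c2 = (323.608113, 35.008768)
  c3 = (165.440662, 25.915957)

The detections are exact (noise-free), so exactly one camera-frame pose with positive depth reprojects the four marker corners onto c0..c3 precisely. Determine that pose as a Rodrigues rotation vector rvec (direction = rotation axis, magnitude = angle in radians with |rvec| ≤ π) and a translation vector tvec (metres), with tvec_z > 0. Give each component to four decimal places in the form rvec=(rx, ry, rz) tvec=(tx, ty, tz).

Intrinsics K: fx=421.6, fy=629.9, cx=307.2, cy=240.4
Marker side s = 0.17 m; corners in marker frame (Z=0):
  M0 = (-0.0850, +0.0850, 0)
  M1 = (+0.0850, +0.0850, 0)
  M2 = (+0.0850, -0.0850, 0)
  M3 = (-0.0850, -0.0850, 0)
Detected image corners:
  c0 = (159.588637, 263.557897) px
  c1 = (325.842931, 263.761604) px
  c2 = (323.608113, 35.008768) px
  c3 = (165.440662, 25.915957) px
Planar DLT: solve 8×8 A·h = b for H (H[2,2]=1):
  H  [+1009.63140 -80.99259 +245.22818]
  H  [+61.81569 +1328.48848 +144.22547]
  H  [+0.23002 -0.29069 +1.00000]
B = K⁻¹H; ‖b₁‖=2.239027, ‖b₂‖=2.239027; λ = 2/(‖b₁‖+‖b₂‖) = 0.446623, sign → tz>0 ⇒ λ=+0.446623
r₁ = λ·B[:,0] = (+0.99470,+0.00462,+0.10273); r₂ = λ·B[:,1] = (+0.00880,+0.99150,-0.12983)
r₃ = r₁×r₂ = (-0.10246,+0.13005,+0.98620); SVD([r₁ r₂ r₃]) → R = UVᵀ:
  R  [+0.99470 +0.00880 -0.10246]
  R  [+0.00462 +0.99150 +0.13005]
  R  [+0.10273 -0.12983 +0.98620]
t = (-0.06565, -0.06819, +0.44662) m
tr R = 2.972395; θ = arccos((tr R − 1)/2) = 0.166338 rad = 9.530°
axis k = ((R−Rᵀ)₃₂, (R−Rᵀ)₁₃, (R−Rᵀ)₂₁) / (2 sinθ) = (-0.784783, -0.619642, -0.012621)
rvec = θ·k = (-0.130539, -0.103070, -0.002099)

rvec=(-0.1305, -0.1031, -0.0021) tvec=(-0.0656, -0.0682, 0.4466)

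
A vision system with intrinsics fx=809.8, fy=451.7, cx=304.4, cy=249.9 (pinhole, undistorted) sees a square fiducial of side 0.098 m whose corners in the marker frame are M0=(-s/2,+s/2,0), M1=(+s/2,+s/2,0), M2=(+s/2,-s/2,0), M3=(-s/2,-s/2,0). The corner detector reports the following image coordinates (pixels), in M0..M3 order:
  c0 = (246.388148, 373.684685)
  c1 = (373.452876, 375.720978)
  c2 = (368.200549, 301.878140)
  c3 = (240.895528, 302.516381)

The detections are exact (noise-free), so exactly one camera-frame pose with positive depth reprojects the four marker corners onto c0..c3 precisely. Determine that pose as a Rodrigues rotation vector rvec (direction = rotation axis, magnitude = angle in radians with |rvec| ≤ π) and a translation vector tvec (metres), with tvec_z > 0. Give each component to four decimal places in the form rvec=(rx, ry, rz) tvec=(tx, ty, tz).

rvec=(0.0260, 0.2305, -0.0386) tvec=(0.0012, 0.1192, 0.6075)

Intrinsics K: fx=809.8, fy=451.7, cx=304.4, cy=249.9
Marker side s = 0.098 m; corners in marker frame (Z=0):
  M0 = (-0.0490, +0.0490, 0)
  M1 = (+0.0490, +0.0490, 0)
  M2 = (+0.0490, -0.0490, 0)
  M3 = (-0.0490, -0.0490, 0)
Detected image corners:
  c0 = (246.388148, 373.684685) px
  c1 = (373.452876, 375.720978) px
  c2 = (368.200549, 301.878140) px
  c3 = (240.895528, 302.516381) px
Planar DLT: solve 8×8 A·h = b for H (H[2,2]=1):
  H  [+1182.05522 +65.65624 +306.06497]
  H  [-120.35129 +751.51188 +338.50611]
  H  [-0.37674 +0.03519 +1.00000]
B = K⁻¹H; ‖b₁‖=1.646046, ‖b₂‖=1.646046; λ = 2/(‖b₁‖+‖b₂‖) = 0.607516, sign → tz>0 ⇒ λ=+0.607516
r₁ = λ·B[:,0] = (+0.97282,-0.03524,-0.22888); r₂ = λ·B[:,1] = (+0.04122,+0.99892,+0.02138)
r₃ = r₁×r₂ = (+0.22788,-0.03023,+0.97322); SVD([r₁ r₂ r₃]) → R = UVᵀ:
  R  [+0.97282 +0.04122 +0.22788]
  R  [-0.03524 +0.99892 -0.03023]
  R  [-0.22888 +0.02138 +0.97322]
t = (+0.00125, +0.11917, +0.60752) m
tr R = 2.944960; θ = arccos((tr R − 1)/2) = 0.235148 rad = 13.473°
axis k = ((R−Rᵀ)₃₂, (R−Rᵀ)₁₃, (R−Rᵀ)₂₁) / (2 sinθ) = (+0.110764, +0.980207, -0.164091)
rvec = θ·k = (+0.026046, +0.230494, -0.038586)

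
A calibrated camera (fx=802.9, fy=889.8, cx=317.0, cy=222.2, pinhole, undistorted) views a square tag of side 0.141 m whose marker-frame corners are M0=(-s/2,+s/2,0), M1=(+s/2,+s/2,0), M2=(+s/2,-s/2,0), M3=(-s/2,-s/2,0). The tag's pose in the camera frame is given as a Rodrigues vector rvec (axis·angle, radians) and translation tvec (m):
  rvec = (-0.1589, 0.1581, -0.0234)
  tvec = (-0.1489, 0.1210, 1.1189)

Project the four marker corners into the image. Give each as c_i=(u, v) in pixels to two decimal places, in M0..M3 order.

Intrinsics K: fx=802.9, fy=889.8, cx=317.0, cy=222.2
Marker side s = 0.141 m; corners in marker frame (Z=0):
  M0 = (-0.0705, +0.0705, 0)
  M1 = (+0.0705, +0.0705, 0)
  M2 = (+0.0705, -0.0705, 0)
  M3 = (-0.0705, -0.0705, 0)
rvec = (-0.1589, 0.1581, -0.0234), |rvec| = θ = 0.22537 rad = 12.913°
Rodrigues: sinθ=0.22347, 1−cosθ=0.02529; R = I + sinθ·[k]× + (1−cosθ)·[k]×²:
    [+0.98728 +0.01069 +0.15862]
    [-0.03571 +0.98716 +0.15572]
    [-0.15491 -0.15940 +0.97498]
t = (-0.1489, 0.1210, 1.1189) m
M0: Pc = R·M0+t = (-0.21775, +0.19311, +1.11858); u = 802.9·(-0.21775)/1.11858 + 317.0 = 160.7032, v = 889.8·(+0.19311)/1.11858 + 222.2 = 375.8149
M1: Pc = R·M1+t = (-0.07854, +0.18808, +1.09674); u = 802.9·(-0.07854)/1.09674 + 317.0 = 259.5007, v = 889.8·(+0.18808)/1.09674 + 222.2 = 374.7892
M2: Pc = R·M2+t = (-0.08005, +0.04889, +1.11922); u = 802.9·(-0.08005)/1.11922 + 317.0 = 259.5736, v = 889.8·(+0.04889)/1.11922 + 222.2 = 261.0669
M3: Pc = R·M3+t = (-0.21926, +0.05392, +1.14106); u = 802.9·(-0.21926)/1.14106 + 317.0 = 162.7208, v = 889.8·(+0.05392)/1.14106 + 222.2 = 264.2493

c0=(160.70, 375.81) c1=(259.50, 374.79) c2=(259.57, 261.07) c3=(162.72, 264.25)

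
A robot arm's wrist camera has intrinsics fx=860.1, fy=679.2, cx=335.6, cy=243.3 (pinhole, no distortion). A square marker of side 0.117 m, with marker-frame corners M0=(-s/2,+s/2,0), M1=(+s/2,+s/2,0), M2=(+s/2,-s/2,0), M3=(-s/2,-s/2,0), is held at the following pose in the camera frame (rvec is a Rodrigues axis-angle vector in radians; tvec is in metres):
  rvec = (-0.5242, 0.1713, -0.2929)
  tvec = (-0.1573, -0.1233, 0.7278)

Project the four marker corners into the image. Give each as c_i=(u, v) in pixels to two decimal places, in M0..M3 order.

Intrinsics K: fx=860.1, fy=679.2, cx=335.6, cy=243.3
Marker side s = 0.117 m; corners in marker frame (Z=0):
  M0 = (-0.0585, +0.0585, 0)
  M1 = (+0.0585, +0.0585, 0)
  M2 = (+0.0585, -0.0585, 0)
  M3 = (-0.0585, -0.0585, 0)
rvec = (-0.5242, 0.1713, -0.2929), |rvec| = θ = 0.62444 rad = 35.778°
Rodrigues: sinθ=0.58464, 1−cosθ=0.18871; R = I + sinθ·[k]× + (1−cosθ)·[k]×²:
    [+0.94428 +0.23078 +0.23469]
    [-0.31769 +0.82549 +0.46651]
    [-0.08608 -0.51507 +0.85281]
t = (-0.1573, -0.1233, 0.7278) m
M0: Pc = R·M0+t = (-0.19904, -0.05642, +0.70270); u = 860.1·(-0.19904)/0.70270 + 335.6 = 91.9777, v = 679.2·(-0.05642)/0.70270 + 243.3 = 188.7636
M1: Pc = R·M1+t = (-0.08856, -0.09359, +0.69263); u = 860.1·(-0.08856)/0.69263 + 335.6 = 225.6285, v = 679.2·(-0.09359)/0.69263 + 243.3 = 151.5216
M2: Pc = R·M2+t = (-0.11556, -0.19018, +0.75290); u = 860.1·(-0.11556)/0.75290 + 335.6 = 203.5856, v = 679.2·(-0.19018)/0.75290 + 243.3 = 71.7389
M3: Pc = R·M3+t = (-0.22604, -0.15301, +0.76297); u = 860.1·(-0.22604)/0.76297 + 335.6 = 80.7822, v = 679.2·(-0.15301)/0.76297 + 243.3 = 107.0923

c0=(91.98, 188.76) c1=(225.63, 151.52) c2=(203.59, 71.74) c3=(80.78, 107.09)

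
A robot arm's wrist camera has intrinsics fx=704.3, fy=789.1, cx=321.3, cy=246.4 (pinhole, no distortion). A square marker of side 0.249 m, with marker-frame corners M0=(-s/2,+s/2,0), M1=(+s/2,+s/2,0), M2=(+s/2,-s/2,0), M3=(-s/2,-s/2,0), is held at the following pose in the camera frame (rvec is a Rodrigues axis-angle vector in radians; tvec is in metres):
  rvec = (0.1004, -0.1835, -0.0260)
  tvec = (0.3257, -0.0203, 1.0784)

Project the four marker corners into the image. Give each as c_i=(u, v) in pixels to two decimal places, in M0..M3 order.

Intrinsics K: fx=704.3, fy=789.1, cx=321.3, cy=246.4
Marker side s = 0.249 m; corners in marker frame (Z=0):
  M0 = (-0.1245, +0.1245, 0)
  M1 = (+0.1245, +0.1245, 0)
  M2 = (+0.1245, -0.1245, 0)
  M3 = (-0.1245, -0.1245, 0)
rvec = (0.1004, -0.1835, -0.0260), |rvec| = θ = 0.21078 rad = 12.077°
Rodrigues: sinθ=0.20922, 1−cosθ=0.02213; R = I + sinθ·[k]× + (1−cosθ)·[k]×²:
    [+0.98289 +0.01663 -0.18344]
    [-0.03499 +0.99464 -0.09728]
    [+0.18084 +0.10203 +0.97820]
t = (0.3257, -0.0203, 1.0784) m
M0: Pc = R·M0+t = (+0.20540, +0.10789, +1.06859); u = 704.3·(+0.20540)/1.06859 + 321.3 = 456.6784, v = 789.1·(+0.10789)/1.06859 + 246.4 = 326.0704
M1: Pc = R·M1+t = (+0.45014, +0.09918, +1.11362); u = 704.3·(+0.45014)/1.11362 + 321.3 = 605.9879, v = 789.1·(+0.09918)/1.11362 + 246.4 = 316.6761
M2: Pc = R·M2+t = (+0.44600, -0.14849, +1.08821); u = 704.3·(+0.44600)/1.08821 + 321.3 = 609.9546, v = 789.1·(-0.14849)/1.08821 + 246.4 = 138.7258
M3: Pc = R·M3+t = (+0.20126, -0.13978, +1.04318); u = 704.3·(+0.20126)/1.04318 + 321.3 = 457.1798, v = 789.1·(-0.13978)/1.04318 + 246.4 = 140.6675

c0=(456.68, 326.07) c1=(605.99, 316.68) c2=(609.95, 138.73) c3=(457.18, 140.67)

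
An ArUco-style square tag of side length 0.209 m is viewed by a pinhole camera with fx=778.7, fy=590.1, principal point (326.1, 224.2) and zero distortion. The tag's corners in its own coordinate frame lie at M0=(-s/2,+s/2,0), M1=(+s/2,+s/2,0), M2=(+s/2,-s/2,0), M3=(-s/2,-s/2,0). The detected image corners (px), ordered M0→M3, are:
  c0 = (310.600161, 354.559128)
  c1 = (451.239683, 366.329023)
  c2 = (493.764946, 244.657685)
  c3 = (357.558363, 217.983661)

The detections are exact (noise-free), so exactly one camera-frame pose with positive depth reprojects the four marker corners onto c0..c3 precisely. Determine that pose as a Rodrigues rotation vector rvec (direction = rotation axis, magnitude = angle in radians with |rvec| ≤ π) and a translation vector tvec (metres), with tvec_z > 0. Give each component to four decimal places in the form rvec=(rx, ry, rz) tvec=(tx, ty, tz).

rvec=(0.0893, -0.5265, 0.2421) tvec=(0.0963, 0.1134, 0.9247)

Intrinsics K: fx=778.7, fy=590.1, cx=326.1, cy=224.2
Marker side s = 0.209 m; corners in marker frame (Z=0):
  M0 = (-0.1045, +0.1045, 0)
  M1 = (+0.1045, +0.1045, 0)
  M2 = (+0.1045, -0.1045, 0)
  M3 = (-0.1045, -0.1045, 0)
Detected image corners:
  c0 = (310.600161, 354.559128) px
  c1 = (451.239683, 366.329023) px
  c2 = (493.764946, 244.657685) px
  c3 = (357.558363, 217.983661) px
Planar DLT: solve 8×8 A·h = b for H (H[2,2]=1):
  H  [+883.61729 -203.73958 +407.20282]
  H  [+254.22722 +622.90777 +296.59618]
  H  [+0.54868 +0.02412 +1.00000]
B = K⁻¹H; ‖b₁‖=1.081410, ‖b₂‖=1.081410; λ = 2/(‖b₁‖+‖b₂‖) = 0.924719, sign → tz>0 ⇒ λ=+0.924719
r₁ = λ·B[:,0] = (+0.83683,+0.20562,+0.50738); r₂ = λ·B[:,1] = (-0.25128,+0.96766,+0.02230)
r₃ = r₁×r₂ = (-0.48638,-0.14616,+0.86143); SVD([r₁ r₂ r₃]) → R = UVᵀ:
  R  [+0.83683 -0.25128 -0.48638]
  R  [+0.20562 +0.96766 -0.14616]
  R  [+0.50738 +0.02230 +0.86143]
t = (+0.09631, +0.11345, +0.92472) m
tr R = 2.665923; θ = arccos((tr R − 1)/2) = 0.586358 rad = 33.596°
axis k = ((R−Rᵀ)₃₂, (R−Rᵀ)₁₃, (R−Rᵀ)₂₁) / (2 sinθ) = (+0.152230, -0.897980, +0.412865)
rvec = θ·k = (+0.089261, -0.526538, +0.242086)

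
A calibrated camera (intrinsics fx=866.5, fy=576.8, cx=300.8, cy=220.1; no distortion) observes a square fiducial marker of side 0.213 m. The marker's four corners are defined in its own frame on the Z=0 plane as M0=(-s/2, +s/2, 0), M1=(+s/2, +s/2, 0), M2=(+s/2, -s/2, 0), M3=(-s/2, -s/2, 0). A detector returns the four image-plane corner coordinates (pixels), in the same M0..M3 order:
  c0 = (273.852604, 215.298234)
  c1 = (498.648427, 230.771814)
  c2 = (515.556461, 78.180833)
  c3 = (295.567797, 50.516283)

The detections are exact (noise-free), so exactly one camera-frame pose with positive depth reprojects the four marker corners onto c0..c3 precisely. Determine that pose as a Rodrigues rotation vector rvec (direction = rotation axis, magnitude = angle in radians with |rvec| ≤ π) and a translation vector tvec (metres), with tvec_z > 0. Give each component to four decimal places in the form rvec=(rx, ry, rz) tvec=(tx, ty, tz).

rvec=(-0.0404, -0.2899, 0.0928) tvec=(0.0880, -0.1017, 0.7660)

Intrinsics K: fx=866.5, fy=576.8, cx=300.8, cy=220.1
Marker side s = 0.213 m; corners in marker frame (Z=0):
  M0 = (-0.1065, +0.1065, 0)
  M1 = (+0.1065, +0.1065, 0)
  M2 = (+0.1065, -0.1065, 0)
  M3 = (-0.1065, -0.1065, 0)
Detected image corners:
  c0 = (273.852604, 215.298234) px
  c1 = (498.648427, 230.771814) px
  c2 = (515.556461, 78.180833) px
  c3 = (295.567797, 50.516283) px
Planar DLT: solve 8×8 A·h = b for H (H[2,2]=1):
  H  [+1190.53769 -117.67375 +400.36053]
  H  [+154.65527 +733.91476 +143.53091]
  H  [+0.37010 -0.06934 +1.00000]
B = K⁻¹H; ‖b₁‖=1.305491, ‖b₂‖=1.305491; λ = 2/(‖b₁‖+‖b₂‖) = 0.765995, sign → tz>0 ⇒ λ=+0.765995
r₁ = λ·B[:,0] = (+0.95403,+0.09720,+0.28350); r₂ = λ·B[:,1] = (-0.08559,+0.99491,-0.05312)
r₃ = r₁×r₂ = (-0.28722,+0.02641,+0.95750); SVD([r₁ r₂ r₃]) → R = UVᵀ:
  R  [+0.95403 -0.08559 -0.28722]
  R  [+0.09720 +0.99491 +0.02641]
  R  [+0.28350 -0.05312 +0.95750]
t = (+0.08801, -0.10168, +0.76600) m
tr R = 2.906449; θ = arccos((tr R − 1)/2) = 0.307066 rad = 17.594°
axis k = ((R−Rᵀ)₃₂, (R−Rᵀ)₁₃, (R−Rᵀ)₂₁) / (2 sinθ) = (-0.131556, -0.944069, +0.302369)
rvec = θ·k = (-0.040397, -0.289892, +0.092847)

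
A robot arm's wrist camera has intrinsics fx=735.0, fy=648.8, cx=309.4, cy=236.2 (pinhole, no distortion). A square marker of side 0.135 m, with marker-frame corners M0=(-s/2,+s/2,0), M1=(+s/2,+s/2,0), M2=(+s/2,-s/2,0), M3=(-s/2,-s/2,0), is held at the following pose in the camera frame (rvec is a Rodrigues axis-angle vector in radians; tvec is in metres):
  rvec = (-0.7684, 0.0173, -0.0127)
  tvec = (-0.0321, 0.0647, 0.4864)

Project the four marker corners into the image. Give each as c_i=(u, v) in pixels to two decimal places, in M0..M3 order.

c0=(143.72, 404.85) c1=(369.26, 401.86) c2=(357.75, 254.43) c3=(171.87, 257.31)

Intrinsics K: fx=735.0, fy=648.8, cx=309.4, cy=236.2
Marker side s = 0.135 m; corners in marker frame (Z=0):
  M0 = (-0.0675, +0.0675, 0)
  M1 = (+0.0675, +0.0675, 0)
  M2 = (+0.0675, -0.0675, 0)
  M3 = (-0.0675, -0.0675, 0)
rvec = (-0.7684, 0.0173, -0.0127), |rvec| = θ = 0.76870 rad = 44.043°
Rodrigues: sinθ=0.69520, 1−cosθ=0.28118; R = I + sinθ·[k]× + (1−cosθ)·[k]×²:
    [+0.99978 +0.00516 +0.02029]
    [-0.01781 +0.71896 +0.69483]
    [-0.01100 -0.69503 +0.71889]
t = (-0.0321, 0.0647, 0.4864) m
M0: Pc = R·M0+t = (-0.09924, +0.11443, +0.44023); u = 735.0·(-0.09924)/0.44023 + 309.4 = 143.7150, v = 648.8·(+0.11443)/0.44023 + 236.2 = 404.8477
M1: Pc = R·M1+t = (+0.03573, +0.11203, +0.43874); u = 735.0·(+0.03573)/0.43874 + 309.4 = 369.2623, v = 648.8·(+0.11203)/0.43874 + 236.2 = 401.8629
M2: Pc = R·M2+t = (+0.03504, +0.01497, +0.53257); u = 735.0·(+0.03504)/0.53257 + 309.4 = 357.7542, v = 648.8·(+0.01497)/0.53257 + 236.2 = 254.4347
M3: Pc = R·M3+t = (-0.09993, +0.01737, +0.53406); u = 735.0·(-0.09993)/0.53406 + 309.4 = 171.8659, v = 648.8·(+0.01737)/0.53406 + 236.2 = 257.3051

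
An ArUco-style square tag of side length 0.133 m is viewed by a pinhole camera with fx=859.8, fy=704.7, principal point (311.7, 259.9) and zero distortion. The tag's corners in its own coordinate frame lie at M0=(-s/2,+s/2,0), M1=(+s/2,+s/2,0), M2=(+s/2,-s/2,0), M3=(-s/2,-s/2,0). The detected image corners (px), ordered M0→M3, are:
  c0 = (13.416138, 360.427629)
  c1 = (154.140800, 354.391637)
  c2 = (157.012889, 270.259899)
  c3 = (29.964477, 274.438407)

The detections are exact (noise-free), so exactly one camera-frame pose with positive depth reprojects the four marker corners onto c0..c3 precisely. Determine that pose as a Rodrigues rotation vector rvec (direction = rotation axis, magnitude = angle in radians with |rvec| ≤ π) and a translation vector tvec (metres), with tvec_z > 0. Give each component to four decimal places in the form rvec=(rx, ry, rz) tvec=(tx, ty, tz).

Intrinsics K: fx=859.8, fy=704.7, cx=311.7, cy=259.9
Marker side s = 0.133 m; corners in marker frame (Z=0):
  M0 = (-0.0665, +0.0665, 0)
  M1 = (+0.0665, +0.0665, 0)
  M2 = (+0.0665, -0.0665, 0)
  M3 = (-0.0665, -0.0665, 0)
Detected image corners:
  c0 = (13.416138, 360.427629) px
  c1 = (154.140800, 354.391637) px
  c2 = (157.012889, 270.259899) px
  c3 = (29.964477, 274.438407) px
Planar DLT: solve 8×8 A·h = b for H (H[2,2]=1):
  H  [+1014.58034 -139.91462 +89.40671]
  H  [-0.70571 +400.36868 +312.71139]
  H  [+0.11859 -0.75943 +1.00000]
B = K⁻¹H; ‖b₁‖=1.144069, ‖b₂‖=1.144069; λ = 2/(‖b₁‖+‖b₂‖) = 0.874073, sign → tz>0 ⇒ λ=+0.874073
r₁ = λ·B[:,0] = (+0.99384,-0.03911,+0.10366); r₂ = λ·B[:,1] = (+0.09841,+0.74141,-0.66380)
r₃ = r₁×r₂ = (-0.05089,+0.66991,+0.74069); SVD([r₁ r₂ r₃]) → R = UVᵀ:
  R  [+0.99384 +0.09841 -0.05089]
  R  [-0.03911 +0.74141 +0.66991]
  R  [+0.10366 -0.66380 +0.74069]
t = (-0.22598, +0.06550, +0.87407) m
tr R = 2.475950; θ = arccos((tr R − 1)/2) = 0.740732 rad = 42.441°
axis k = ((R−Rᵀ)₃₂, (R−Rᵀ)₁₃, (R−Rᵀ)₂₁) / (2 sinθ) = (-0.988183, -0.114513, -0.101886)
rvec = θ·k = (-0.731979, -0.084823, -0.075471)

rvec=(-0.7320, -0.0848, -0.0755) tvec=(-0.2260, 0.0655, 0.8741)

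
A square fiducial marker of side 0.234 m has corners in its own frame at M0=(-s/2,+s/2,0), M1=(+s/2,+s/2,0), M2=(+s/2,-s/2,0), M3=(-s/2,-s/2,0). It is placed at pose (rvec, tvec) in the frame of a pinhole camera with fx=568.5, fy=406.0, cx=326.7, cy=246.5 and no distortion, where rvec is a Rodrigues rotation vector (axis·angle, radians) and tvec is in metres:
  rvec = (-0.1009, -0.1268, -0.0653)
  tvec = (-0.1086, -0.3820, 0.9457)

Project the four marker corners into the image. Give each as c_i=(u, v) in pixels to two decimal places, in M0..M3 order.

c0=(193.08, 132.12) c1=(336.02, 129.91) c2=(326.04, 35.58) c3=(186.20, 34.71)

Intrinsics K: fx=568.5, fy=406.0, cx=326.7, cy=246.5
Marker side s = 0.234 m; corners in marker frame (Z=0):
  M0 = (-0.1170, +0.1170, 0)
  M1 = (+0.1170, +0.1170, 0)
  M2 = (+0.1170, -0.1170, 0)
  M3 = (-0.1170, -0.1170, 0)
rvec = (-0.1009, -0.1268, -0.0653), |rvec| = θ = 0.17471 rad = 10.010°
Rodrigues: sinθ=0.17382, 1−cosθ=0.01522; R = I + sinθ·[k]× + (1−cosθ)·[k]×²:
    [+0.98985 +0.07135 -0.12287]
    [-0.05859 +0.99280 +0.10452]
    [+0.12944 -0.09626 +0.98690]
t = (-0.1086, -0.3820, 0.9457) m
M0: Pc = R·M0+t = (-0.21607, -0.25899, +0.91929); u = 568.5·(-0.21607)/0.91929 + 326.7 = 193.0832, v = 406.0·(-0.25899)/0.91929 + 246.5 = 132.1195
M1: Pc = R·M1+t = (+0.01556, -0.27270, +0.94958); u = 568.5·(+0.01556)/0.94958 + 326.7 = 336.0160, v = 406.0·(-0.27270)/0.94958 + 246.5 = 129.9064
M2: Pc = R·M2+t = (-0.00113, -0.50501, +0.97211); u = 568.5·(-0.00113)/0.97211 + 326.7 = 326.0363, v = 406.0·(-0.50501)/0.97211 + 246.5 = 35.5820
M3: Pc = R·M3+t = (-0.23276, -0.49130, +0.94182); u = 568.5·(-0.23276)/0.94182 + 326.7 = 186.2009, v = 406.0·(-0.49130)/0.94182 + 246.5 = 34.7087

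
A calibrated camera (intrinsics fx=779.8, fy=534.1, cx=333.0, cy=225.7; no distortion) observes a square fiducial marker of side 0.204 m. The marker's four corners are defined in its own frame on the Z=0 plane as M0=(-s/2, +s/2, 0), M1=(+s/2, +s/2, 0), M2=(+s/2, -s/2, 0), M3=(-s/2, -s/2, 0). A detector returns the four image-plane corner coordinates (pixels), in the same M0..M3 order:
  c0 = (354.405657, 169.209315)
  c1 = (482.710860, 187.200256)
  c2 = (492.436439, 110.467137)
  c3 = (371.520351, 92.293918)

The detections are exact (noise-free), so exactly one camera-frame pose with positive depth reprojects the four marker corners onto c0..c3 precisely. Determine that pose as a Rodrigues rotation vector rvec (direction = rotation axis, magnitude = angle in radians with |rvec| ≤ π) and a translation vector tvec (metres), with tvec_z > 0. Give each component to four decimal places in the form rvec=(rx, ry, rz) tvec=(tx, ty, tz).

Intrinsics K: fx=779.8, fy=534.1, cx=333.0, cy=225.7
Marker side s = 0.204 m; corners in marker frame (Z=0):
  M0 = (-0.1020, +0.1020, 0)
  M1 = (+0.1020, +0.1020, 0)
  M2 = (+0.1020, -0.1020, 0)
  M3 = (-0.1020, -0.1020, 0)
Detected image corners:
  c0 = (354.405657, 169.209315) px
  c1 = (482.710860, 187.200256) px
  c2 = (492.436439, 110.467137) px
  c3 = (371.520351, 92.293918) px
Planar DLT: solve 8×8 A·h = b for H (H[2,2]=1):
  H  [+643.51480 -185.67998 +425.95765]
  H  [+99.56380 +337.12709 +138.75872]
  H  [+0.07807 -0.28227 +1.00000]
B = K⁻¹H; ‖b₁‖=0.810388, ‖b₂‖=0.810388; λ = 2/(‖b₁‖+‖b₂‖) = 1.233977, sign → tz>0 ⇒ λ=+1.233977
r₁ = λ·B[:,0] = (+0.97718,+0.18932,+0.09633); r₂ = λ·B[:,1] = (-0.14509,+0.92608,-0.34831)
r₃ = r₁×r₂ = (-0.15516,+0.32639,+0.93242); SVD([r₁ r₂ r₃]) → R = UVᵀ:
  R  [+0.97718 -0.14508 -0.15516]
  R  [+0.18932 +0.92608 +0.32639]
  R  [+0.09633 -0.34831 +0.93242]
t = (+0.14710, -0.20087, +1.23398) m
tr R = 2.835677; θ = arccos((tr R − 1)/2) = 0.408196 rad = 23.388°
axis k = ((R−Rᵀ)₃₂, (R−Rᵀ)₁₃, (R−Rᵀ)₂₁) / (2 sinθ) = (-0.849842, -0.316774, +0.421216)
rvec = θ·k = (-0.346902, -0.129306, +0.171939)

rvec=(-0.3469, -0.1293, 0.1719) tvec=(0.1471, -0.2009, 1.2340)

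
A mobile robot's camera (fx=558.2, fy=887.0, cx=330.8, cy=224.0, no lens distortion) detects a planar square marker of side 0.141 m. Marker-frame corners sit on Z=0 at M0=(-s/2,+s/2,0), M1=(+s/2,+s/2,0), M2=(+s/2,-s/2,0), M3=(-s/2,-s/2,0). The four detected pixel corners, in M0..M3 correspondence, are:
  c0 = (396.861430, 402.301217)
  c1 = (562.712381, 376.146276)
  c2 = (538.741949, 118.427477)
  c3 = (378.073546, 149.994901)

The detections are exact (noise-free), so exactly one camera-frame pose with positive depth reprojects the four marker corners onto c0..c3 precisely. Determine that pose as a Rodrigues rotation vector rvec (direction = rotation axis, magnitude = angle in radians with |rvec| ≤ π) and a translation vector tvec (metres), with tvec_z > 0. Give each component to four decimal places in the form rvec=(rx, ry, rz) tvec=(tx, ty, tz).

Intrinsics K: fx=558.2, fy=887.0, cx=330.8, cy=224.0
Marker side s = 0.141 m; corners in marker frame (Z=0):
  M0 = (-0.0705, +0.0705, 0)
  M1 = (+0.0705, +0.0705, 0)
  M2 = (+0.0705, -0.0705, 0)
  M3 = (-0.0705, -0.0705, 0)
Detected image corners:
  c0 = (396.861430, 402.301217) px
  c1 = (562.712381, 376.146276) px
  c2 = (538.741949, 118.427477) px
  c3 = (378.073546, 149.994901) px
Planar DLT: solve 8×8 A·h = b for H (H[2,2]=1):
  H  [+1076.24896 +56.44383 +467.94666]
  H  [-250.35463 +1755.38705 +260.07428]
  H  [-0.17344 -0.20242 +1.00000]
B = K⁻¹H; ‖b₁‖=2.052145, ‖b₂‖=2.052145; λ = 2/(‖b₁‖+‖b₂‖) = 0.487295, sign → tz>0 ⇒ λ=+0.487295
r₁ = λ·B[:,0] = (+0.98962,-0.11620,-0.08451); r₂ = λ·B[:,1] = (+0.10773,+0.98927,-0.09864)
r₃ = r₁×r₂ = (+0.09507,+0.08851,+0.99153); SVD([r₁ r₂ r₃]) → R = UVᵀ:
  R  [+0.98962 +0.10773 +0.09507]
  R  [-0.11620 +0.98927 +0.08851]
  R  [-0.08451 -0.09864 +0.99153]
t = (+0.11973, +0.01982, +0.48729) m
tr R = 2.970427; θ = arccos((tr R − 1)/2) = 0.172182 rad = 9.865°
axis k = ((R−Rᵀ)₃₂, (R−Rᵀ)₁₃, (R−Rᵀ)₂₁) / (2 sinθ) = (-0.546167, +0.524083, -0.653482)
rvec = θ·k = (-0.094040, +0.090238, -0.112518)

rvec=(-0.0940, 0.0902, -0.1125) tvec=(0.1197, 0.0198, 0.4873)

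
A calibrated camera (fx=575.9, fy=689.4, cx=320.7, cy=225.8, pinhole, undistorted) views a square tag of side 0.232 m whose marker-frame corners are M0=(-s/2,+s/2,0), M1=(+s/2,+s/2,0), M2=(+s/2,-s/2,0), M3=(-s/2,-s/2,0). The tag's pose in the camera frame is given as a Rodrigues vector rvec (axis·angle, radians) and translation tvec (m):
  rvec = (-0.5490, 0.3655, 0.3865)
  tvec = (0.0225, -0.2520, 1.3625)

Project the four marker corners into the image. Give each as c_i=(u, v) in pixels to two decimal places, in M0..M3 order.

Intrinsics K: fx=575.9, fy=689.4, cx=320.7, cy=225.8
Marker side s = 0.232 m; corners in marker frame (Z=0):
  M0 = (-0.1160, +0.1160, 0)
  M1 = (+0.1160, +0.1160, 0)
  M2 = (+0.1160, -0.1160, 0)
  M3 = (-0.1160, -0.1160, 0)
rvec = (-0.5490, 0.3655, 0.3865), |rvec| = θ = 0.76444 rad = 43.799°
Rodrigues: sinθ=0.69214, 1−cosθ=0.27823; R = I + sinθ·[k]× + (1−cosθ)·[k]×²:
    [+0.86527 -0.44548 +0.22990]
    [+0.25440 +0.78537 +0.56433]
    [-0.43195 -0.42981 +0.79289]
t = (0.0225, -0.2520, 1.3625) m
M0: Pc = R·M0+t = (-0.12955, -0.19041, +1.36275); u = 575.9·(-0.12955)/1.36275 + 320.7 = 265.9532, v = 689.4·(-0.19041)/1.36275 + 225.8 = 129.4749
M1: Pc = R·M1+t = (+0.07120, -0.13139, +1.26254); u = 575.9·(+0.07120)/1.26254 + 320.7 = 353.1757, v = 689.4·(-0.13139)/1.26254 + 225.8 = 154.0574
M2: Pc = R·M2+t = (+0.17455, -0.31359, +1.36225); u = 575.9·(+0.17455)/1.36225 + 320.7 = 394.4908, v = 689.4·(-0.31359)/1.36225 + 225.8 = 67.0990
M3: Pc = R·M3+t = (-0.02620, -0.37261, +1.46246); u = 575.9·(-0.02620)/1.46246 + 320.7 = 310.3844, v = 689.4·(-0.37261)/1.46246 + 225.8 = 50.1513

c0=(265.95, 129.47) c1=(353.18, 154.06) c2=(394.49, 67.10) c3=(310.38, 50.15)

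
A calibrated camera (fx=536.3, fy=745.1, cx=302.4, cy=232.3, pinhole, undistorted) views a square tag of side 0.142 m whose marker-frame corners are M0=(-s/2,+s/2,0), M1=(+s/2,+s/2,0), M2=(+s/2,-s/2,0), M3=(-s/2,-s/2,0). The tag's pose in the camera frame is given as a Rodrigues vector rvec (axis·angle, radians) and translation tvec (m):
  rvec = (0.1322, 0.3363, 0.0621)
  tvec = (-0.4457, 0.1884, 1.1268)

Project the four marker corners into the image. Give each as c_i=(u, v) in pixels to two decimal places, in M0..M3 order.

c0=(64.09, 394.70) c1=(118.65, 409.28) c2=(118.02, 316.78) c3=(62.54, 305.69)

Intrinsics K: fx=536.3, fy=745.1, cx=302.4, cy=232.3
Marker side s = 0.142 m; corners in marker frame (Z=0):
  M0 = (-0.0710, +0.0710, 0)
  M1 = (+0.0710, +0.0710, 0)
  M2 = (+0.0710, -0.0710, 0)
  M3 = (-0.0710, -0.0710, 0)
rvec = (0.1322, 0.3363, 0.0621), |rvec| = θ = 0.36665 rad = 21.007°
Rodrigues: sinθ=0.35849, 1−cosθ=0.06647; R = I + sinθ·[k]× + (1−cosθ)·[k]×²:
    [+0.94218 -0.03874 +0.33287]
    [+0.08270 +0.98945 -0.11893]
    [-0.32476 +0.13958 +0.93544]
t = (-0.4457, 0.1884, 1.1268) m
M0: Pc = R·M0+t = (-0.51534, +0.25278, +1.15977); u = 536.3·(-0.51534)/1.15977 + 302.4 = 64.0943, v = 745.1·(+0.25278)/1.15977 + 232.3 = 394.6997
M1: Pc = R·M1+t = (-0.38156, +0.26452, +1.11365); u = 536.3·(-0.38156)/1.11365 + 302.4 = 118.6547, v = 745.1·(+0.26452)/1.11365 + 232.3 = 409.2815
M2: Pc = R·M2+t = (-0.37606, +0.12402, +1.09383); u = 536.3·(-0.37606)/1.09383 + 302.4 = 118.0221, v = 745.1·(+0.12402)/1.09383 + 232.3 = 316.7807
M3: Pc = R·M3+t = (-0.50984, +0.11228, +1.13995); u = 536.3·(-0.50984)/1.13995 + 302.4 = 62.5385, v = 745.1·(+0.11228)/1.13995 + 232.3 = 305.6874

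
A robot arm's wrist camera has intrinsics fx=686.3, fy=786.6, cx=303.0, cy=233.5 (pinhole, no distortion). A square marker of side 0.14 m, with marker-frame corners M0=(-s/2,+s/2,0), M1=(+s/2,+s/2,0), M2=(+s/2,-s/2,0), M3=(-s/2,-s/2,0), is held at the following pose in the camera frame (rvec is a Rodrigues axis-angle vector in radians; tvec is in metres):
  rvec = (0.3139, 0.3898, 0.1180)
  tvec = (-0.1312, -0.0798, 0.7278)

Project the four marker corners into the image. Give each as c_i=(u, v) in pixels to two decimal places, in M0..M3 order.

c0=(126.62, 207.38) c1=(236.23, 231.81) c2=(239.28, 78.74) c3=(122.68, 63.22)

Intrinsics K: fx=686.3, fy=786.6, cx=303.0, cy=233.5
Marker side s = 0.14 m; corners in marker frame (Z=0):
  M0 = (-0.0700, +0.0700, 0)
  M1 = (+0.0700, +0.0700, 0)
  M2 = (+0.0700, -0.0700, 0)
  M3 = (-0.0700, -0.0700, 0)
rvec = (0.3139, 0.3898, 0.1180), |rvec| = θ = 0.51420 rad = 29.461°
Rodrigues: sinθ=0.49184, 1−cosθ=0.12931; R = I + sinθ·[k]× + (1−cosθ)·[k]×²:
    [+0.91888 -0.05303 +0.39096]
    [+0.17271 +0.94500 -0.27775]
    [-0.35473 +0.32275 +0.87750]
t = (-0.1312, -0.0798, 0.7278) m
M0: Pc = R·M0+t = (-0.19923, -0.02574, +0.77522); u = 686.3·(-0.19923)/0.77522 + 303.0 = 126.6202, v = 786.6·(-0.02574)/0.77522 + 233.5 = 207.3824
M1: Pc = R·M1+t = (-0.07059, -0.00156, +0.72556); u = 686.3·(-0.07059)/0.72556 + 303.0 = 236.2293, v = 786.6·(-0.00156)/0.72556 + 233.5 = 231.8085
M2: Pc = R·M2+t = (-0.06317, -0.13386, +0.68038); u = 686.3·(-0.06317)/0.68038 + 303.0 = 239.2833, v = 786.6·(-0.13386)/0.68038 + 233.5 = 78.7410
M3: Pc = R·M3+t = (-0.19181, -0.15804, +0.73004); u = 686.3·(-0.19181)/0.73004 + 303.0 = 122.6823, v = 786.6·(-0.15804)/0.73004 + 233.5 = 63.2159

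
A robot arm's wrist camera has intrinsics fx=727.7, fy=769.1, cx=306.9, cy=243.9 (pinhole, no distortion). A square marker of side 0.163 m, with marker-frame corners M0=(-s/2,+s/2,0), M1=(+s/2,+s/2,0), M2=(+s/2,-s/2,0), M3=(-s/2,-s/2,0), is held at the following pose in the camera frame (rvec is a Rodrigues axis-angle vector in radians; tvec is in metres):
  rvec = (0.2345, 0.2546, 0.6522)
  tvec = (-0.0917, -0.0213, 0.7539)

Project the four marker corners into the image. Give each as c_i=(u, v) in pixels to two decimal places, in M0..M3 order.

Intrinsics K: fx=727.7, fy=769.1, cx=306.9, cy=243.9
Marker side s = 0.163 m; corners in marker frame (Z=0):
  M0 = (-0.0815, +0.0815, 0)
  M1 = (+0.0815, +0.0815, 0)
  M2 = (+0.0815, -0.0815, 0)
  M3 = (-0.0815, -0.0815, 0)
rvec = (0.2345, 0.2546, 0.6522), |rvec| = θ = 0.73836 rad = 42.305°
Rodrigues: sinθ=0.67308, 1−cosθ=0.26043; R = I + sinθ·[k]× + (1−cosθ)·[k]×²:
    [+0.76584 -0.56601 +0.30515]
    [+0.62305 +0.77054 -0.13445]
    [-0.15903 +0.29309 +0.94277]
t = (-0.0917, -0.0213, 0.7539) m
M0: Pc = R·M0+t = (-0.20025, -0.00928, +0.79075); u = 727.7·(-0.20025)/0.79075 + 306.9 = 122.6197, v = 769.1·(-0.00928)/0.79075 + 243.9 = 234.8740
M1: Pc = R·M1+t = (-0.07541, +0.09228, +0.76483); u = 727.7·(-0.07541)/0.76483 + 306.9 = 235.1467, v = 769.1·(+0.09228)/0.76483 + 243.9 = 336.6934
M2: Pc = R·M2+t = (+0.01685, -0.03332, +0.71705); u = 727.7·(+0.01685)/0.71705 + 306.9 = 323.9964, v = 769.1·(-0.03332)/0.71705 + 243.9 = 208.1615
M3: Pc = R·M3+t = (-0.10799, -0.13488, +0.74297); u = 727.7·(-0.10799)/0.74297 + 306.9 = 201.1341, v = 769.1·(-0.13488)/0.74297 + 243.9 = 104.2795

c0=(122.62, 234.87) c1=(235.15, 336.69) c2=(324.00, 208.16) c3=(201.13, 104.28)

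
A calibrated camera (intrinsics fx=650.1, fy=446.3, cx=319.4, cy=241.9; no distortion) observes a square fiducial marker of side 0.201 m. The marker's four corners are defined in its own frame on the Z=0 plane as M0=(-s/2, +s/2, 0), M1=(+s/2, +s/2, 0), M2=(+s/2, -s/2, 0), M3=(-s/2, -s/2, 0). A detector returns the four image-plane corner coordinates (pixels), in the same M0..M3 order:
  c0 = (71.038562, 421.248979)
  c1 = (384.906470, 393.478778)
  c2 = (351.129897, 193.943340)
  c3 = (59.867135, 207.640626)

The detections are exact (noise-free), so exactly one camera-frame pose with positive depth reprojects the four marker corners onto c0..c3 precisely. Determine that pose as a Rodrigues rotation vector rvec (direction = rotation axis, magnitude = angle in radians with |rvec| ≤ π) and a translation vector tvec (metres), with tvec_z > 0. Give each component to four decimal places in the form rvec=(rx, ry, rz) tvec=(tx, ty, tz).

Intrinsics K: fx=650.1, fy=446.3, cx=319.4, cy=241.9
Marker side s = 0.201 m; corners in marker frame (Z=0):
  M0 = (-0.1005, +0.1005, 0)
  M1 = (+0.1005, +0.1005, 0)
  M2 = (+0.1005, -0.1005, 0)
  M3 = (-0.1005, -0.1005, 0)
Detected image corners:
  c0 = (71.038562, 421.248979) px
  c1 = (384.906470, 393.478778) px
  c2 = (351.129897, 193.943340) px
  c3 = (59.867135, 207.640626) px
Planar DLT: solve 8×8 A·h = b for H (H[2,2]=1):
  H  [+1567.96355 +28.12253 +220.84262]
  H  [-10.72743 +906.87964 +299.67683]
  H  [+0.29940 -0.39394 +1.00000]
B = K⁻¹H; ‖b₁‖=2.292073, ‖b₂‖=2.292073; λ = 2/(‖b₁‖+‖b₂‖) = 0.436286, sign → tz>0 ⇒ λ=+0.436286
r₁ = λ·B[:,0] = (+0.98809,-0.08129,+0.13062); r₂ = λ·B[:,1] = (+0.10331,+0.97969,-0.17187)
r₃ = r₁×r₂ = (-0.11400,+0.18332,+0.97642); SVD([r₁ r₂ r₃]) → R = UVᵀ:
  R  [+0.98809 +0.10331 -0.11400]
  R  [-0.08129 +0.97969 +0.18332]
  R  [+0.13062 -0.17187 +0.97642]
t = (-0.06614, +0.05648, +0.43629) m
tr R = 2.944203; θ = arccos((tr R − 1)/2) = 0.236767 rad = 13.566°
axis k = ((R−Rᵀ)₃₂, (R−Rᵀ)₁₃, (R−Rᵀ)₂₁) / (2 sinθ) = (-0.757135, -0.521443, -0.393501)
rvec = θ·k = (-0.179264, -0.123460, -0.093168)

rvec=(-0.1793, -0.1235, -0.0932) tvec=(-0.0661, 0.0565, 0.4363)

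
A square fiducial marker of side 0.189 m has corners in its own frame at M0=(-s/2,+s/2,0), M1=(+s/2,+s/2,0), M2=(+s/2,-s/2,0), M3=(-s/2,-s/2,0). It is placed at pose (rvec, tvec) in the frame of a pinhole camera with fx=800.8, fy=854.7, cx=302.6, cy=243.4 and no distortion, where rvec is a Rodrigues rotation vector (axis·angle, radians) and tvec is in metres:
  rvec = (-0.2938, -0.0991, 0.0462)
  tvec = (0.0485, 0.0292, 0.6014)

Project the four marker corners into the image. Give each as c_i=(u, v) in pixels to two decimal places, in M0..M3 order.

Intrinsics K: fx=800.8, fy=854.7, cx=302.6, cy=243.4
Marker side s = 0.189 m; corners in marker frame (Z=0):
  M0 = (-0.0945, +0.0945, 0)
  M1 = (+0.0945, +0.0945, 0)
  M2 = (+0.0945, -0.0945, 0)
  M3 = (-0.0945, -0.0945, 0)
rvec = (-0.2938, -0.0991, 0.0462), |rvec| = θ = 0.31349 rad = 17.961°
Rodrigues: sinθ=0.30838, 1−cosθ=0.04874; R = I + sinθ·[k]× + (1−cosθ)·[k]×²:
    [+0.99407 -0.03101 -0.10422]
    [+0.05989 +0.95613 +0.28674]
    [+0.09075 -0.29128 +0.95232]
t = (0.0485, 0.0292, 0.6014) m
M0: Pc = R·M0+t = (-0.04837, +0.11390, +0.56530); u = 800.8·(-0.04837)/0.56530 + 302.6 = 234.0791, v = 854.7·(+0.11390)/0.56530 + 243.4 = 415.6039
M1: Pc = R·M1+t = (+0.13951, +0.12521, +0.58245); u = 800.8·(+0.13951)/0.58245 + 302.6 = 494.4090, v = 854.7·(+0.12521)/0.58245 + 243.4 = 427.1417
M2: Pc = R·M2+t = (+0.14537, -0.05550, +0.63750); u = 800.8·(+0.14537)/0.63750 + 302.6 = 485.2068, v = 854.7·(-0.05550)/0.63750 + 243.4 = 168.9971
M3: Pc = R·M3+t = (-0.04251, -0.06681, +0.62035); u = 800.8·(-0.04251)/0.62035 + 302.6 = 247.7252, v = 854.7·(-0.06681)/0.62035 + 243.4 = 151.3457

c0=(234.08, 415.60) c1=(494.41, 427.14) c2=(485.21, 169.00) c3=(247.73, 151.35)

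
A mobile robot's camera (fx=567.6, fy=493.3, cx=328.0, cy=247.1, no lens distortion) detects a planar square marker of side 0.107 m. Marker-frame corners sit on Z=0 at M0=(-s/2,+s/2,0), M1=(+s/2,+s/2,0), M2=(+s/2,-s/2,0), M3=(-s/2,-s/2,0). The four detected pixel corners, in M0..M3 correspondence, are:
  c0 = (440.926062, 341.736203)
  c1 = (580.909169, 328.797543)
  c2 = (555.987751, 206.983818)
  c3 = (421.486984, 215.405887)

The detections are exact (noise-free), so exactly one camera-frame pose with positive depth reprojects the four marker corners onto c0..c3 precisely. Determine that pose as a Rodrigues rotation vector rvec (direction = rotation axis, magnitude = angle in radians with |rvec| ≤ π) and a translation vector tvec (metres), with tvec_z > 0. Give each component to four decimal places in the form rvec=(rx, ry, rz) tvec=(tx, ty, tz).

rvec=(-0.1848, -0.1207, -0.0899) tvec=(0.1280, 0.0210, 0.4206)

Intrinsics K: fx=567.6, fy=493.3, cx=328.0, cy=247.1
Marker side s = 0.107 m; corners in marker frame (Z=0):
  M0 = (-0.0535, +0.0535, 0)
  M1 = (+0.0535, +0.0535, 0)
  M2 = (+0.0535, -0.0535, 0)
  M3 = (-0.0535, -0.0535, 0)
Detected image corners:
  c0 = (440.926062, 341.736203) px
  c1 = (580.909169, 328.797543) px
  c2 = (555.987751, 206.983818) px
  c3 = (421.486984, 215.405887) px
Planar DLT: solve 8×8 A·h = b for H (H[2,2]=1):
  H  [+1433.92872 -3.43796 +500.69235]
  H  [-16.31819 +1043.78522 +271.74201]
  H  [+0.30385 -0.42244 +1.00000]
B = K⁻¹H; ‖b₁‖=2.377502, ‖b₂‖=2.377502; λ = 2/(‖b₁‖+‖b₂‖) = 0.420610, sign → tz>0 ⇒ λ=+0.420610
r₁ = λ·B[:,0] = (+0.98873,-0.07793,+0.12780); r₂ = λ·B[:,1] = (+0.10013,+0.97898,-0.17768)
r₃ = r₁×r₂ = (-0.11127,+0.18848,+0.97575); SVD([r₁ r₂ r₃]) → R = UVᵀ:
  R  [+0.98873 +0.10013 -0.11127]
  R  [-0.07793 +0.97898 +0.18848]
  R  [+0.12780 -0.17768 +0.97575]
t = (+0.12797, +0.02101, +0.42061) m
tr R = 2.943468; θ = arccos((tr R − 1)/2) = 0.238329 rad = 13.655°
axis k = ((R−Rᵀ)₃₂, (R−Rᵀ)₁₃, (R−Rᵀ)₂₁) / (2 sinθ) = (-0.775500, -0.506338, -0.377122)
rvec = θ·k = (-0.184824, -0.120675, -0.089879)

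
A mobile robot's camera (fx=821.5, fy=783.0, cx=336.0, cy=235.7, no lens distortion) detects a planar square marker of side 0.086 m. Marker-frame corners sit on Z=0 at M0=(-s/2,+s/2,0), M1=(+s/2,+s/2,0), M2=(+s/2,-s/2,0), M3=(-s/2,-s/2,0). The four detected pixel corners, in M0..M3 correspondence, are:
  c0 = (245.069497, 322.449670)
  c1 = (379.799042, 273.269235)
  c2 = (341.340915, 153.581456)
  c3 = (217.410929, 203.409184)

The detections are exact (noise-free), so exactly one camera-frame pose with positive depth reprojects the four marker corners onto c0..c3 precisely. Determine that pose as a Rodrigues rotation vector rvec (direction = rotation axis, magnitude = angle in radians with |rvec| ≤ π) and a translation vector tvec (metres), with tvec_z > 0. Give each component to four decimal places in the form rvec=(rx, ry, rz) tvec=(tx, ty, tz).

rvec=(-0.4023, 0.2869, -0.3248) tvec=(-0.0251, 0.0004, 0.4917)

Intrinsics K: fx=821.5, fy=783.0, cx=336.0, cy=235.7
Marker side s = 0.086 m; corners in marker frame (Z=0):
  M0 = (-0.0430, +0.0430, 0)
  M1 = (+0.0430, +0.0430, 0)
  M2 = (+0.0430, -0.0430, 0)
  M3 = (-0.0430, -0.0430, 0)
Detected image corners:
  c0 = (245.069497, 322.449670) px
  c1 = (379.799042, 273.269235) px
  c2 = (341.340915, 153.581456) px
  c3 = (217.410929, 203.409184) px
Planar DLT: solve 8×8 A·h = b for H (H[2,2]=1):
  H  [+1376.89520 +127.79681 +294.12054]
  H  [-676.06726 +1182.25968 +236.40998]
  H  [-0.42111 -0.86334 +1.00000]
B = K⁻¹H; ‖b₁‖=2.033782, ‖b₂‖=2.033782; λ = 2/(‖b₁‖+‖b₂‖) = 0.491695, sign → tz>0 ⇒ λ=+0.491695
r₁ = λ·B[:,0] = (+0.90881,-0.36222,-0.20706); r₂ = λ·B[:,1] = (+0.25011,+0.87020,-0.42450)
r₃ = r₁×r₂ = (+0.33394,+0.33400,+0.88144); SVD([r₁ r₂ r₃]) → R = UVᵀ:
  R  [+0.90881 +0.25011 +0.33394]
  R  [-0.36222 +0.87020 +0.33400]
  R  [-0.20706 -0.42450 +0.88144]
t = (-0.02507, +0.00045, +0.49169) m
tr R = 2.660439; θ = arccos((tr R − 1)/2) = 0.591295 rad = 33.879°
axis k = ((R−Rᵀ)₃₂, (R−Rᵀ)₁₃, (R−Rᵀ)₂₁) / (2 sinθ) = (-0.680343, +0.485255, -0.549237)
rvec = θ·k = (-0.402283, +0.286929, -0.324761)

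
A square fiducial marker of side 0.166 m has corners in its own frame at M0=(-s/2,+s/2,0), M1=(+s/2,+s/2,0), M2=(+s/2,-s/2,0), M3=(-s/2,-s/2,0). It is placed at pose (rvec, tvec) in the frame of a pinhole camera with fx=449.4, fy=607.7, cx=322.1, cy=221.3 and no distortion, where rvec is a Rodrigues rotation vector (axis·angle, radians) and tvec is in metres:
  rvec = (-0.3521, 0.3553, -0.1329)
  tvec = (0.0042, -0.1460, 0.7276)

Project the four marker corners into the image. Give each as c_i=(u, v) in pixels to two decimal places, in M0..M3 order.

Intrinsics K: fx=449.4, fy=607.7, cx=322.1, cy=221.3
Marker side s = 0.166 m; corners in marker frame (Z=0):
  M0 = (-0.0830, +0.0830, 0)
  M1 = (+0.0830, +0.0830, 0)
  M2 = (+0.0830, -0.0830, 0)
  M3 = (-0.0830, -0.0830, 0)
rvec = (-0.3521, 0.3553, -0.1329), |rvec| = θ = 0.51757 rad = 29.654°
Rodrigues: sinθ=0.49477, 1−cosθ=0.13097; R = I + sinθ·[k]× + (1−cosθ)·[k]×²:
    [+0.92964 +0.06588 +0.36253]
    [-0.18821 +0.93075 +0.31350]
    [-0.31677 -0.35968 +0.87766]
t = (0.0042, -0.1460, 0.7276) m
M0: Pc = R·M0+t = (-0.06749, -0.05313, +0.72404); u = 449.4·(-0.06749)/0.72404 + 322.1 = 280.2085, v = 607.7·(-0.05313)/0.72404 + 221.3 = 176.7101
M1: Pc = R·M1+t = (+0.08683, -0.08437, +0.67145); u = 449.4·(+0.08683)/0.67145 + 322.1 = 380.2135, v = 607.7·(-0.08437)/0.67145 + 221.3 = 144.9414
M2: Pc = R·M2+t = (+0.07589, -0.23887, +0.73116); u = 449.4·(+0.07589)/0.73116 + 322.1 = 368.7463, v = 607.7·(-0.23887)/0.73116 + 221.3 = 22.7616
M3: Pc = R·M3+t = (-0.07843, -0.20763, +0.78375); u = 449.4·(-0.07843)/0.78375 + 322.1 = 277.1292, v = 607.7·(-0.20763)/0.78375 + 221.3 = 60.3075

c0=(280.21, 176.71) c1=(380.21, 144.94) c2=(368.75, 22.76) c3=(277.13, 60.31)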